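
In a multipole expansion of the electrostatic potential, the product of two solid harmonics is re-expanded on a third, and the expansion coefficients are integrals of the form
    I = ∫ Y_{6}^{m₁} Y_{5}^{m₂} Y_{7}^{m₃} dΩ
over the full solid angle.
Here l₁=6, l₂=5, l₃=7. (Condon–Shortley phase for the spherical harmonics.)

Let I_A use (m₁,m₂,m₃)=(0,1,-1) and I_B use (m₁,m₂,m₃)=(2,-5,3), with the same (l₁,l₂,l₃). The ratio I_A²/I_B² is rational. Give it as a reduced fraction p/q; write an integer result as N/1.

363/2450

Same 6,5,7: normalisation and zero-m 3j drop out of the ratio.
A: Δ: 4! 8! 6! / 19! → 1/174594420; sum: t=0:+1/24883200 t=1:−1/518400 t=2:+1/110592 t=3:−1/155520 t=4:+1/1658880 = 11/8294400; 3j²(6 5 7; 0 1 -1) = Δ·Π!·Σ² = 11/4199  (sign +1)
B: Δ: 4! 8! 6! / 19! → 1/174594420; sum: t=0:+1/9953280 = 1/9953280; 3j²(6 5 7; 2 -5 3) = Δ·Π!·Σ² = 2450/138567  (sign +1)
I_A²/I_B² = (11/4199)/(2450/138567) = 363/2450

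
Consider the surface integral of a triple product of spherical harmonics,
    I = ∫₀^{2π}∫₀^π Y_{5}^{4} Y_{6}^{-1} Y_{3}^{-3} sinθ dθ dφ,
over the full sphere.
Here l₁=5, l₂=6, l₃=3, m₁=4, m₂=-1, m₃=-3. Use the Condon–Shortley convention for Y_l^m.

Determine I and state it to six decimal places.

0.072068

Checks pass: Σm=0; 14 even; l₃=3∈[1,11].
(2·5+1)(2·6+1)(2·3+1) = 1001
Δ: 8! 2! 4! / 15! → 1/675675
sum: t=3:−1/8640 t=4:+1/2304 t=5:−1/8640 = 7/34560
3j²(5 6 3; 0 0 0) = Δ·Π!·Σ² = 7/429  (sign -1)
sum: t=1:−1/241920 = -1/241920
3j²(5 6 3; 4 -1 -3) = Δ·Π!·Σ² = 4/1001  (sign -1)
combine: 4πI² = 1001·7/429·4/1001 = 28/429
take √, sign +1: I = 0.07206849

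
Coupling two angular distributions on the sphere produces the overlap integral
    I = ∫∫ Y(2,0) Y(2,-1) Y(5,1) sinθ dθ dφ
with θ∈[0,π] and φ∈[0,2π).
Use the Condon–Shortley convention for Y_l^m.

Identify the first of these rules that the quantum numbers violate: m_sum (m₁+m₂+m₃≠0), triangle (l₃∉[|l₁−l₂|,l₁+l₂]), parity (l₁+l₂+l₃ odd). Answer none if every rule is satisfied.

m₁+m₂+m₃ = 0 − 1 + 1 = 0  ✓
triangle: |2−2|=0 ≤ l₃=5 ≤ 2+2=4  ✗
parity: l₁+l₂+l₃ = 9 is odd

triangle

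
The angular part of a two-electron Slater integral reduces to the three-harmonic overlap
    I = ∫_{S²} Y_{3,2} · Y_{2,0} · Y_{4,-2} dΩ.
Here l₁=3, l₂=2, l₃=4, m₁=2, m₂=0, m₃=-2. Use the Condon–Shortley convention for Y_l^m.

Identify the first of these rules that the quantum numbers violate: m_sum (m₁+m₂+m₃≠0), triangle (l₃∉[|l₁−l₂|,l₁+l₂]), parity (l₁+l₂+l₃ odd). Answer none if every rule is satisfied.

parity

Σmᵢ = 0  ✓
l₃∈[|l₁−l₂|,l₁+l₂]=[1,5], have l₃=4  ✓
Σlᵢ = 9 ⇒ odd  ✗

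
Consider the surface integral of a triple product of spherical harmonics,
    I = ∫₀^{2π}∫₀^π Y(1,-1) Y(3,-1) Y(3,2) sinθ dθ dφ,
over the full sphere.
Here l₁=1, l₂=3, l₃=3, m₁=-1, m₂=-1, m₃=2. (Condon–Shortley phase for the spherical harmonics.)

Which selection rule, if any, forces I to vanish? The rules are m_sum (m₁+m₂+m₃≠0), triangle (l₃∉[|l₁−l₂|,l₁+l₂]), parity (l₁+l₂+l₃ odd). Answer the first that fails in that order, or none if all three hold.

parity

Σmᵢ = 0  ✓
l₃∈[|l₁−l₂|,l₁+l₂]=[2,4], have l₃=3  ✓
Σlᵢ = 7 ⇒ odd  ✗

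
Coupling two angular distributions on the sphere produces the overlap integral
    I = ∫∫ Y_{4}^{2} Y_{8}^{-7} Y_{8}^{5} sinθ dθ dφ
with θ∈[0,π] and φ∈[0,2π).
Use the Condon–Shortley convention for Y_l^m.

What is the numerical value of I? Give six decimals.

-0.166658

m-sum 0 ✓  L=20 even ✓  4≤8≤12 ✓
Π(2lᵢ+1) = 9×17×17 = 2601
triangle coeff Δ(4,8,8) = 1/185175900
Σ_t [0,4]: t=0:+1/557383680 t=1:−1/21772800 t=2:+1/8294400 t=3:−1/21772800 t=4:+1/557383680 = 1/30965760
(3j)²=36/4199 [(4 8 8; 0 0 0)], sign=+1
Σ_t [0,1]: t=0:+1/3832012800 t=1:−1/17244057600 = 1/4926873600
(3j)²=91/5814 [(4 8 8; 2 -7 5)], sign=-1
⇒ 4πI² = 126/361
I = (-1)√(126/361/(4π)) = -0.16665822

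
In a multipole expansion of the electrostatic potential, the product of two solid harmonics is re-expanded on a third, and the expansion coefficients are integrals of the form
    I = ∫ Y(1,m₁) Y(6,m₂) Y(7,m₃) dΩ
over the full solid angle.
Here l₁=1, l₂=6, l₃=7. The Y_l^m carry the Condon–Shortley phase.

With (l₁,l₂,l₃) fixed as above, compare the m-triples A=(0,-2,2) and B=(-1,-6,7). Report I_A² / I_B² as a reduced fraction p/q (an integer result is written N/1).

45/91

Same 1,6,7: normalisation and zero-m 3j drop out of the ratio.
A: Δ: 0! 2! 12! / 15! → 1/1365; sum: t=0:+1/967680 = 1/967680; 3j²(1 6 7; 0 -2 2) = Δ·Π!·Σ² = 3/91  (sign -1)
B: Δ: 0! 2! 12! / 15! → 1/1365; sum: t=0:+1/958003200 = 1/958003200; 3j²(1 6 7; -1 -6 7) = Δ·Π!·Σ² = 1/15  (sign +1)
I_A²/I_B² = (3/91)/(1/15) = 45/91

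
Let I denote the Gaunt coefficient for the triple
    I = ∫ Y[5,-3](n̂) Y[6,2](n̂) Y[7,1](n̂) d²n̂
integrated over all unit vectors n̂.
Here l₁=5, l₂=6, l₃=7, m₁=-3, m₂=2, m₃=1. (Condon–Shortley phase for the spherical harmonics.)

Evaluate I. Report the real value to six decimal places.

0.025664

Rules hold: Σm=0, L=18 even, 1≤7≤11.
N = 11·13·15 = 2145
Δ = 4!·6!·8!/19! = 1/174594420
Racah Σ t=0..4: t=0:+1/4147200 t=1:−1/207360 t=2:+1/82944 t=3:−1/207360 t=4:+1/4147200 = 1/345600
⇒ 3j(5 6 7; 0 0 0)² = 420/46189, sgn -1
Racah Σ t=2..4: t=2:+1/4147200 t=3:−1/518400 t=4:+1/663552 = -1/5529600
⇒ 3j(5 6 7; -3 2 1)² = 98/230945, sgn -1
4πI² = N·(3j₀)²·(3jₘ)² = 123480/14919047
I = +1·√(0.00827667/4π) = 0.02566391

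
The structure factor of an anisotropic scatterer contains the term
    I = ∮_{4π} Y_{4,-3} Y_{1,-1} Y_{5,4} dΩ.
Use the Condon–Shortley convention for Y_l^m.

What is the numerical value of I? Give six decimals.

Checks pass: Σm=0; 10 even; l₃=5∈[3,5].
(2·4+1)(2·1+1)(2·5+1) = 297
Δ: 0! 8! 2! / 11! → 1/495
sum: t=0:+1/576 = 1/576
3j²(4 1 5; 0 0 0) = Δ·Π!·Σ² = 5/99  (sign -1)
sum: t=0:+1/10080 = 1/10080
3j²(4 1 5; -3 -1 4) = Δ·Π!·Σ² = 4/55  (sign -1)
combine: 4πI² = 297·5/99·4/55 = 12/11
take √, sign +1: I = 0.29463840

0.294638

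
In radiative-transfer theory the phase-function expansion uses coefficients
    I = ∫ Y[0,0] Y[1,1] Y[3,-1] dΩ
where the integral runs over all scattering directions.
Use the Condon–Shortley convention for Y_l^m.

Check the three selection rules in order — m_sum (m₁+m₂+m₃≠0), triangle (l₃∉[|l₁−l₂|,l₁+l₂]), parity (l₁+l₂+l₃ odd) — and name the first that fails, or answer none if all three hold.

triangle

Σmᵢ = 0  ✓
l₃∈[|l₁−l₂|,l₁+l₂]=[1,1], have l₃=3  ✗
Σlᵢ = 4 ⇒ even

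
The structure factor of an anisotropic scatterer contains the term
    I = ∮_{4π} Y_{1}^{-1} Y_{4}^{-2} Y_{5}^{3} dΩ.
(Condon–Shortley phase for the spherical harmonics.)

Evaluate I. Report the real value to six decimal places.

-0.259847

m-sum 0 ✓  L=10 even ✓  3≤5≤5 ✓
Π(2lᵢ+1) = 3×9×11 = 297
triangle coeff Δ(1,4,5) = 1/495
Σ_t [0,0]: t=0:+1/576 = 1/576
(3j)²=5/99 [(1 4 5; 0 0 0)], sign=-1
Σ_t [0,0]: t=0:+1/2880 = 1/2880
(3j)²=28/495 [(1 4 5; -1 -2 3)], sign=+1
⇒ 4πI² = 28/33
I = (-1)√(28/33/(4π)) = -0.25984664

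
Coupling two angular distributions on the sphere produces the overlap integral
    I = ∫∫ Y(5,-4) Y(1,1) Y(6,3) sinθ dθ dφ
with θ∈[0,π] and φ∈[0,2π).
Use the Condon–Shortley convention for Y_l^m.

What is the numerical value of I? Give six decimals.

-0.070770

Checks pass: Σm=0; 12 even; l₃=6∈[4,6].
(2·5+1)(2·1+1)(2·6+1) = 429
Δ: 0! 10! 2! / 13! → 1/858
sum: t=0:+1/14400 = 1/14400
3j²(5 1 6; 0 0 0) = Δ·Π!·Σ² = 6/143  (sign +1)
sum: t=0:+1/725760 = 1/725760
3j²(5 1 6; -4 1 3) = Δ·Π!·Σ² = 1/286  (sign -1)
combine: 4πI² = 429·6/143·1/286 = 9/143
take √, sign -1: I = -0.07076985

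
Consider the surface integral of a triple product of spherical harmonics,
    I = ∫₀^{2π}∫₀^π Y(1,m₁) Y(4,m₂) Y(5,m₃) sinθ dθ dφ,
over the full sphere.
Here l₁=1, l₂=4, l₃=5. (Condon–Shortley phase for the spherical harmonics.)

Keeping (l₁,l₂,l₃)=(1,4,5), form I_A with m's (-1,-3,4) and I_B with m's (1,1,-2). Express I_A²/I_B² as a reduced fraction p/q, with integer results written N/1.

12/7

Shared (l₁,l₂,l₃)=(1,4,5): N and (l;000)² cancel in I_A²/I_B².
A: Δ = 0!·2!·8!/11! = 1/495; Racah Σ t=0..0: t=0:+1/10080 = 1/10080; ⇒ 3j(1 4 5; -1 -3 4)² = 4/55, sgn -1
B: Δ = 0!·2!·8!/11! = 1/495; Racah Σ t=0..0: t=0:+1/1440 = 1/1440; ⇒ 3j(1 4 5; 1 1 -2)² = 7/165, sgn -1
I_A²/I_B² = (4/55)/(7/165) = 12/7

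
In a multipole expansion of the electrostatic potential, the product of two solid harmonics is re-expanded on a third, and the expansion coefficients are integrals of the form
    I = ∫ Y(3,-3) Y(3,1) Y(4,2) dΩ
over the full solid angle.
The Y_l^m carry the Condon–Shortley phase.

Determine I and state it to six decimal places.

Rules hold: Σm=0, L=10 even, 0≤4≤6.
N = 7·7·9 = 441
Δ = 2!·4!·4!/11! = 1/34650
Racah Σ t=0..2: t=0:+1/72 t=1:−1/16 t=2:+1/72 = -5/144
⇒ 3j(3 3 4; 0 0 0)² = 2/77, sgn -1
Racah Σ t=2..2: t=2:+1/192 = 1/192
⇒ 3j(3 3 4; -3 1 2)² = 3/77, sgn +1
4πI² = N·(3j₀)²·(3jₘ)² = 54/121
I = -1·√(0.446281/4π) = -0.18845135

-0.188451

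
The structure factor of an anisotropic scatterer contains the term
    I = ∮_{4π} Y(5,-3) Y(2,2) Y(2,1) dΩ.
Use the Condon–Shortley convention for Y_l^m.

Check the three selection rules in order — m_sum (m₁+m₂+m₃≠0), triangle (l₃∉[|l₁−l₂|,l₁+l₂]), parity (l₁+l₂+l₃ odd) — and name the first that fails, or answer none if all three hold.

triangle

Σmᵢ = 0  ✓
l₃∈[|l₁−l₂|,l₁+l₂]=[3,7], have l₃=2  ✗
Σlᵢ = 9 ⇒ odd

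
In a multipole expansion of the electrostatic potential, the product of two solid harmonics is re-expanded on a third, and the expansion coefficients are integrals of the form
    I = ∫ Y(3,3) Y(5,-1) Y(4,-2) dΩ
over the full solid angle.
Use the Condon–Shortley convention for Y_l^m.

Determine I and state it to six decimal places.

m-sum 0 ✓  L=12 even ✓  2≤4≤8 ✓
Π(2lᵢ+1) = 7×11×9 = 693
triangle coeff Δ(3,5,4) = 1/180180
Σ_t [1,3]: t=1:−1/576 t=2:+1/144 t=3:−1/576 = 1/288
(3j)²=20/1001 [(3 5 4; 0 0 0)], sign=+1
Σ_t [0,0]: t=0:+1/2304 = 1/2304
(3j)²=75/4004 [(3 5 4; 3 -1 -2)], sign=+1
⇒ 4πI² = 3375/13013
I = (+1)√(3375/13013/(4π)) = 0.14366244

0.143662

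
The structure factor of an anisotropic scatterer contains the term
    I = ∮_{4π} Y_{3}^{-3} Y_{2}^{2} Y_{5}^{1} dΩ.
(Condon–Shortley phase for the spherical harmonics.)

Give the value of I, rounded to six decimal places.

-0.023961

Checks pass: Σm=0; 10 even; l₃=5∈[1,5].
(2·3+1)(2·2+1)(2·5+1) = 385
Δ: 0! 6! 4! / 11! → 1/2310
sum: t=0:+1/144 = 1/144
3j²(3 2 5; 0 0 0) = Δ·Π!·Σ² = 10/231  (sign -1)
sum: t=0:+1/17280 = 1/17280
3j²(3 2 5; -3 2 1) = Δ·Π!·Σ² = 1/2310  (sign +1)
combine: 4πI² = 385·10/231·1/2310 = 5/693
take √, sign -1: I = -0.02396147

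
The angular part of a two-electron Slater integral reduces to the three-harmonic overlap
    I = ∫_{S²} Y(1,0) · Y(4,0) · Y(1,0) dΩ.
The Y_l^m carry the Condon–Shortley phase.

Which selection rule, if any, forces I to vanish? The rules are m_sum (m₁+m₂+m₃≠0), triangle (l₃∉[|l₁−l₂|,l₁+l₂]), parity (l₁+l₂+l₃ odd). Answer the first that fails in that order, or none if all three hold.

triangle

Σmᵢ = 0  ✓
l₃∈[|l₁−l₂|,l₁+l₂]=[3,5], have l₃=1  ✗
Σlᵢ = 6 ⇒ even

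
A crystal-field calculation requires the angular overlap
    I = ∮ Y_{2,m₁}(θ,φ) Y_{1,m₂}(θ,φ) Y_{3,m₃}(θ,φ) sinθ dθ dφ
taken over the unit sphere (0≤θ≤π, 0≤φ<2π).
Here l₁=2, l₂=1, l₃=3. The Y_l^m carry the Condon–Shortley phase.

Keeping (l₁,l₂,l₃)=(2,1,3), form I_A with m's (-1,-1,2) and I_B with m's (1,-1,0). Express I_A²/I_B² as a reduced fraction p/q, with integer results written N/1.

Shared (l₁,l₂,l₃)=(2,1,3): N and (l;000)² cancel in I_A²/I_B².
A: Δ = 0!·4!·2!/7! = 1/105; Racah Σ t=0..0: t=0:+1/12 = 1/12; ⇒ 3j(2 1 3; -1 -1 2)² = 2/21, sgn -1
B: Δ = 0!·4!·2!/7! = 1/105; Racah Σ t=0..0: t=0:+1/12 = 1/12; ⇒ 3j(2 1 3; 1 -1 0)² = 1/35, sgn -1
I_A²/I_B² = (2/21)/(1/35) = 10/3

10/3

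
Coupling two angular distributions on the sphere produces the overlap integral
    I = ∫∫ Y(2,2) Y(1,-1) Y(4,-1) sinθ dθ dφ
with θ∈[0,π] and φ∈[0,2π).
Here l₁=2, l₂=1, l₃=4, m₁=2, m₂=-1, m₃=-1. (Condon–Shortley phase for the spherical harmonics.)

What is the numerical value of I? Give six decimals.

0.000000

|2−1|≤4≤2+1 violated ⇒ I = 0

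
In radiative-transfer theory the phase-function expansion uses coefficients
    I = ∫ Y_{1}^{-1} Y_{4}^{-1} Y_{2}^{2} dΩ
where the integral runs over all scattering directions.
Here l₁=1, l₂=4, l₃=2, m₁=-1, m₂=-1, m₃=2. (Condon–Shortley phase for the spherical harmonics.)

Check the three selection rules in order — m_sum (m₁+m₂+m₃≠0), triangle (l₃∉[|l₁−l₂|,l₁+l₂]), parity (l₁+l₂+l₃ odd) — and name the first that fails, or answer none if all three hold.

Σmᵢ = 0  ✓
l₃∈[|l₁−l₂|,l₁+l₂]=[3,5], have l₃=2  ✗
Σlᵢ = 7 ⇒ odd

triangle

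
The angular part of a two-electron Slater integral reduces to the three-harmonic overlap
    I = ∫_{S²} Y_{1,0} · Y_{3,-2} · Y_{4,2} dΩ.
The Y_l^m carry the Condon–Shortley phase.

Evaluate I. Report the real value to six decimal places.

m-sum 0 ✓  L=8 even ✓  2≤4≤4 ✓
Π(2lᵢ+1) = 3×7×9 = 189
triangle coeff Δ(1,3,4) = 1/252
Σ_t [0,0]: t=0:+1/36 = 1/36
(3j)²=4/63 [(1 3 4; 0 0 0)], sign=+1
Σ_t [0,0]: t=0:+1/120 = 1/120
(3j)²=1/21 [(1 3 4; 0 -2 2)], sign=+1
⇒ 4πI² = 4/7
I = (+1)√(4/7/(4π)) = 0.21324362

0.213244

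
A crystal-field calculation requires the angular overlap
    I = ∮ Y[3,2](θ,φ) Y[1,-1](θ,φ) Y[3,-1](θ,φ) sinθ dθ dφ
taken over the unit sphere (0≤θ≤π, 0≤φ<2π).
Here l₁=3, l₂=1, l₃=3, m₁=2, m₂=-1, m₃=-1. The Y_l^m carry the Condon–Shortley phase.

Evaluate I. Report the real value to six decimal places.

0.000000

L=7 odd ⇒ parity kills the (l;000) factor ⇒ I = 0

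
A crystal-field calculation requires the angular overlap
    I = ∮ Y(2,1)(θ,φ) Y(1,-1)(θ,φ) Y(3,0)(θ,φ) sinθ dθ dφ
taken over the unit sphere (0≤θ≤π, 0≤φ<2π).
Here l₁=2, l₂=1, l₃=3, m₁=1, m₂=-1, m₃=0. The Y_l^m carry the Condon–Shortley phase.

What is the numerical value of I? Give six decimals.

0.143048

Checks pass: Σm=0; 6 even; l₃=3∈[1,3].
(2·2+1)(2·1+1)(2·3+1) = 105
Δ: 0! 4! 2! / 7! → 1/105
sum: t=0:+1/4 = 1/4
3j²(2 1 3; 0 0 0) = Δ·Π!·Σ² = 3/35  (sign -1)
sum: t=0:+1/12 = 1/12
3j²(2 1 3; 1 -1 0) = Δ·Π!·Σ² = 1/35  (sign -1)
combine: 4πI² = 105·3/35·1/35 = 9/35
take √, sign +1: I = 0.14304817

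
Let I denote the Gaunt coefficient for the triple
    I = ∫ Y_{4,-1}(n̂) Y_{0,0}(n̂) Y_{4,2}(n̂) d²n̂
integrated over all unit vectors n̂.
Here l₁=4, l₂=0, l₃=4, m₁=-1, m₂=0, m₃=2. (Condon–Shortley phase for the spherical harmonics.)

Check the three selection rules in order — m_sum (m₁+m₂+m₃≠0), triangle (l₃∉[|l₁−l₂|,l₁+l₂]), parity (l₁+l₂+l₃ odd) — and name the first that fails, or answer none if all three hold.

m₁+m₂+m₃ = -1 + 0 + 2 = 1  ✗
triangle: |4−0|=4 ≤ l₃=4 ≤ 4+0=4
parity: l₁+l₂+l₃ = 8 is even

m_sum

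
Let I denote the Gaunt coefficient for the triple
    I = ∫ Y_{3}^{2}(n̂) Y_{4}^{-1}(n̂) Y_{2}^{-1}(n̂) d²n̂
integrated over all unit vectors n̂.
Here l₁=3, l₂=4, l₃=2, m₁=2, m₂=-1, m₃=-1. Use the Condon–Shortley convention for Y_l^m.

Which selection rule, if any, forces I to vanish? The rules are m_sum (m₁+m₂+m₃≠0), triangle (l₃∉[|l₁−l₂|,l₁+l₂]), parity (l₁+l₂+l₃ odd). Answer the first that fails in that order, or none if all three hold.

m₁+m₂+m₃ = 2 − 1 − 1 = 0  ✓
triangle: |3−4|=1 ≤ l₃=2 ≤ 3+4=7  ✓
parity: l₁+l₂+l₃ = 9 is odd  ✗

parity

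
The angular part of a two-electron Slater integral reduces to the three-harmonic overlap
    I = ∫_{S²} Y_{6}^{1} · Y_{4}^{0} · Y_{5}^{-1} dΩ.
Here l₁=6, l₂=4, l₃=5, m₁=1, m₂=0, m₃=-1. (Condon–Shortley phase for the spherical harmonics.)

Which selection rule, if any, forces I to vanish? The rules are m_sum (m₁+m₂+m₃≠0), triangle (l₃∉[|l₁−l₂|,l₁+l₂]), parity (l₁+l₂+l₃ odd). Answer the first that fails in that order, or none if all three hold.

parity

azimuthal sum: 1 + 0 − 1 = 0  ✓
2 ≤ 5 ≤ 10 (triangle on l)  ✓
L = 6 + 4 + 5 = 15 (odd)  ✗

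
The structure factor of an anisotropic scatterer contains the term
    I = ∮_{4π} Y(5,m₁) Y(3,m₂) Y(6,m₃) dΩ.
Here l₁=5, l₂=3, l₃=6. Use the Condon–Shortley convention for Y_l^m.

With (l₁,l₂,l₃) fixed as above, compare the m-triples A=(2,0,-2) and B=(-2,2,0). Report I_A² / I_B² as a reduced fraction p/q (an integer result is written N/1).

Same 5,3,6: normalisation and zero-m 3j drop out of the ratio.
A: Δ: 2! 8! 4! / 15! → 1/675675; sum: t=0:+1/8640 t=1:−1/5760 t=2:+1/60480 = -1/24192; 3j²(5 3 6; 2 0 -2) = Δ·Π!·Σ² = 8/3003  (sign -1)
B: Δ: 2! 8! 4! / 15! → 1/675675; sum: t=1:−1/34560 t=2:+1/8640 = 1/11520; 3j²(5 3 6; -2 2 0) = Δ·Π!·Σ² = 3/143  (sign +1)
I_A²/I_B² = (8/3003)/(3/143) = 8/63

8/63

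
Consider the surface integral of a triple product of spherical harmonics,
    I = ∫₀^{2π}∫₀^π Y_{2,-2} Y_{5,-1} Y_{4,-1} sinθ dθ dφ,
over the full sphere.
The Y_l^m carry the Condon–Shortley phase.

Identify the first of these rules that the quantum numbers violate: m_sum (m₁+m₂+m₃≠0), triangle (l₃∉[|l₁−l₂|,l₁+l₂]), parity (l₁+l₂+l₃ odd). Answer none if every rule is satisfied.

m_sum

azimuthal sum: -2 − 1 − 1 = -4  ✗
3 ≤ 4 ≤ 7 (triangle on l)
L = 2 + 5 + 4 = 11 (odd)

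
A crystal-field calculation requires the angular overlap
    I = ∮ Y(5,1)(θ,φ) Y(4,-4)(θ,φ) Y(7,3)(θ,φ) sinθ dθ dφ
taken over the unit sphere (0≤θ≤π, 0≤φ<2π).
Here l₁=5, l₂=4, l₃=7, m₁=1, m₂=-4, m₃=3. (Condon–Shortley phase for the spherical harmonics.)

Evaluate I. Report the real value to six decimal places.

0.147559

Rules hold: Σm=0, L=16 even, 1≤7≤9.
N = 11·9·15 = 1485
Δ = 2!·8!·6!/17! = 1/6126120
Racah Σ t=0..2: t=0:+1/69120 t=1:−1/20736 t=2:+1/69120 = -1/51840
⇒ 3j(5 4 7; 0 0 0)² = 280/21879, sgn +1
Racah Σ t=0..0: t=0:+1/829440 = 1/829440
⇒ 3j(5 4 7; 1 -4 3)² = 35/2431, sgn +1
4πI² = N·(3j₀)²·(3jₘ)² = 147000/537251
I = +1·√(0.273615/4π) = 0.14755880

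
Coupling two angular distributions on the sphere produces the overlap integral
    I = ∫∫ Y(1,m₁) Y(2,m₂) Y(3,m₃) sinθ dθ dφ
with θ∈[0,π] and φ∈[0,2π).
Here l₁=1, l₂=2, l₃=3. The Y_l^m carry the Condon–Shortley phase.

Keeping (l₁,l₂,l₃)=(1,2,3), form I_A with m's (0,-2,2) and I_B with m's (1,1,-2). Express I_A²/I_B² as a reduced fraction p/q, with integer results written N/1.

Same 1,2,3: normalisation and zero-m 3j drop out of the ratio.
A: Δ: 0! 2! 4! / 7! → 1/105; sum: t=0:+1/24 = 1/24; 3j²(1 2 3; 0 -2 2) = Δ·Π!·Σ² = 1/21  (sign -1)
B: Δ: 0! 2! 4! / 7! → 1/105; sum: t=0:+1/12 = 1/12; 3j²(1 2 3; 1 1 -2) = Δ·Π!·Σ² = 2/21  (sign -1)
I_A²/I_B² = (1/21)/(2/21) = 1/2

1/2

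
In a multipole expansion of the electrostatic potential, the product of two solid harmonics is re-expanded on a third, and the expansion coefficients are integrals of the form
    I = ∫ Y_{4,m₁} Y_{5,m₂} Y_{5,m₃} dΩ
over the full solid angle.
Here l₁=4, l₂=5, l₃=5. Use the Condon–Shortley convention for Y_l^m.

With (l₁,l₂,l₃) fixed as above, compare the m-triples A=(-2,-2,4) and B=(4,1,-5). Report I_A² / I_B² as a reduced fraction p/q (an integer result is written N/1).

l's match ⇒ only the (l;m) 3-j factors differ between A and B.
A: triangle coeff Δ(4,5,5) = 1/3153150; Σ_t [2,3]: t=2:+1/11520 t=3:−1/25920 = 1/20736; (3j)²=5/429 [(4 5 5; -2 -2 4)], sign=-1
B: triangle coeff Δ(4,5,5) = 1/3153150; Σ_t [0,0]: t=0:+1/414720 = 1/414720; (3j)²=2/429 [(4 5 5; 4 1 -5)], sign=+1
I_A²/I_B² = (5/429)/(2/429) = 5/2

5/2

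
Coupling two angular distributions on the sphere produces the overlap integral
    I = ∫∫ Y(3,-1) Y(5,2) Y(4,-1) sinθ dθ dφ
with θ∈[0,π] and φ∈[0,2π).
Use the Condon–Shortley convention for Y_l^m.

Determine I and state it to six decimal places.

Checks pass: Σm=0; 12 even; l₃=4∈[2,8].
(2·3+1)(2·5+1)(2·4+1) = 693
Δ: 4! 2! 6! / 13! → 1/180180
sum: t=1:−1/576 t=2:+1/144 t=3:−1/576 = 1/288
3j²(3 5 4; 0 0 0) = Δ·Π!·Σ² = 20/1001  (sign +1)
sum: t=2:+1/960 t=3:−1/288 t=4:+1/1728 = -1/540
3j²(3 5 4; -1 2 -1) = Δ·Π!·Σ² = 128/6435  (sign +1)
combine: 4πI² = 693·20/1001·128/6435 = 512/1859
take √, sign +1: I = 0.14804384

0.148044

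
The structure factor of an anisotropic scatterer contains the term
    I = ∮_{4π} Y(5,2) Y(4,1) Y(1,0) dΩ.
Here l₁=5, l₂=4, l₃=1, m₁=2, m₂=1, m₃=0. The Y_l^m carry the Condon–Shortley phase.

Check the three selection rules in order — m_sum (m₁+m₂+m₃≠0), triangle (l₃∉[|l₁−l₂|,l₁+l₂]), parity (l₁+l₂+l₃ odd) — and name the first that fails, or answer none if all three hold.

m₁+m₂+m₃ = 2 + 1 + 0 = 3  ✗
triangle: |5−4|=1 ≤ l₃=1 ≤ 5+4=9
parity: l₁+l₂+l₃ = 10 is even

m_sum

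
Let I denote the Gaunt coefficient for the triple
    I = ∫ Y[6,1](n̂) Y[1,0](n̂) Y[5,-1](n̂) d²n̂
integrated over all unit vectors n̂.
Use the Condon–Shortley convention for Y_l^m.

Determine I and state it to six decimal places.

m-sum 0 ✓  L=12 even ✓  5≤5≤7 ✓
Π(2lᵢ+1) = 13×3×11 = 429
triangle coeff Δ(6,1,5) = 1/858
Σ_t [1,1]: t=1:−1/14400 = -1/14400
(3j)²=6/143 [(6 1 5; 0 0 0)], sign=+1
Σ_t [1,1]: t=1:−1/17280 = -1/17280
(3j)²=35/858 [(6 1 5; 1 0 -1)], sign=-1
⇒ 4πI² = 105/143
I = (-1)√(105/143/(4π)) = -0.24172507

-0.241725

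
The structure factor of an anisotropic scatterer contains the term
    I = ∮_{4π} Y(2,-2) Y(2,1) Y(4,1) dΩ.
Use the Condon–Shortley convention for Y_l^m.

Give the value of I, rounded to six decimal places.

-0.090112

Rules hold: Σm=0, L=8 even, 0≤4≤4.
N = 5·5·9 = 225
Δ = 0!·4!·4!/9! = 1/630
Racah Σ t=0..0: t=0:+1/16 = 1/16
⇒ 3j(2 2 4; 0 0 0)² = 2/35, sgn +1
Racah Σ t=0..0: t=0:+1/144 = 1/144
⇒ 3j(2 2 4; -2 1 1)² = 1/126, sgn -1
4πI² = N·(3j₀)²·(3jₘ)² = 5/49
I = -1·√(0.102041/4π) = -0.09011188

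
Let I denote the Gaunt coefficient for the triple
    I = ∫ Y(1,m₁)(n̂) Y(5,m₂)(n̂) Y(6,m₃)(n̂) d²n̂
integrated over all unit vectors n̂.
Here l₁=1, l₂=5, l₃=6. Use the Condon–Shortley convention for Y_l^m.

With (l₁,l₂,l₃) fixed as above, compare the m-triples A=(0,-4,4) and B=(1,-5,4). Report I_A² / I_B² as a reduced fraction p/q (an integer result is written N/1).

20/1

l's match ⇒ only the (l;m) 3-j factors differ between A and B.
A: triangle coeff Δ(1,5,6) = 1/858; Σ_t [0,0]: t=0:+1/362880 = 1/362880; (3j)²=10/429 [(1 5 6; 0 -4 4)], sign=+1
B: triangle coeff Δ(1,5,6) = 1/858; Σ_t [0,0]: t=0:+1/7257600 = 1/7257600; (3j)²=1/858 [(1 5 6; 1 -5 4)], sign=+1
I_A²/I_B² = (10/429)/(1/858) = 20/1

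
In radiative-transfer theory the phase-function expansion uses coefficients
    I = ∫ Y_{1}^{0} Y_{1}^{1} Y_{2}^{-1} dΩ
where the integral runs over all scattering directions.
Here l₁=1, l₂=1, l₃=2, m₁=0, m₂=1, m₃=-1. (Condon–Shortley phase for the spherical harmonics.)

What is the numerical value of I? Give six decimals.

Checks pass: Σm=0; 4 even; l₃=2∈[0,2].
(2·1+1)(2·1+1)(2·2+1) = 45
Δ: 0! 2! 2! / 5! → 1/30
sum: t=0:+1/1 = 1/1
3j²(1 1 2; 0 0 0) = Δ·Π!·Σ² = 2/15  (sign +1)
sum: t=0:+1/2 = 1/2
3j²(1 1 2; 0 1 -1) = Δ·Π!·Σ² = 1/10  (sign -1)
combine: 4πI² = 45·2/15·1/10 = 3/5
take √, sign -1: I = -0.21850969

-0.218510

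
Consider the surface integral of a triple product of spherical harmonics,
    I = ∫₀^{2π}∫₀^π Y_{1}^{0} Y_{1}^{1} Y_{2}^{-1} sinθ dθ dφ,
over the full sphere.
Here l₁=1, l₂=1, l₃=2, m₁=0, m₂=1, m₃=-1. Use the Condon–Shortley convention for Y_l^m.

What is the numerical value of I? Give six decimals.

Rules hold: Σm=0, L=4 even, 0≤2≤2.
N = 3·3·5 = 45
Δ = 0!·2!·2!/5! = 1/30
Racah Σ t=0..0: t=0:+1/1 = 1/1
⇒ 3j(1 1 2; 0 0 0)² = 2/15, sgn +1
Racah Σ t=0..0: t=0:+1/2 = 1/2
⇒ 3j(1 1 2; 0 1 -1)² = 1/10, sgn -1
4πI² = N·(3j₀)²·(3jₘ)² = 3/5
I = -1·√(0.6/4π) = -0.21850969

-0.218510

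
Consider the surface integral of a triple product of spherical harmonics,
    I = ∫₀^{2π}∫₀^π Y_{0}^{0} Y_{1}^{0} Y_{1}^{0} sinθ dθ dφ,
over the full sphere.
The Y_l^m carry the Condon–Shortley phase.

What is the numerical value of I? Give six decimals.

0.282095

Checks pass: Σm=0; 2 even; l₃=1∈[1,1].
(2·0+1)(2·1+1)(2·1+1) = 9
Δ: 0! 0! 2! / 3! → 1/3
sum: t=0:+1/1 = 1/1
3j²(0 1 1; 0 0 0) = Δ·Π!·Σ² = 1/3  (sign -1)
(m-triple is (0,0,0) — same symbol as above.)
combine: 4πI² = 9·1/3·1/3 = 1/1
take √, sign +1: I = 0.28209479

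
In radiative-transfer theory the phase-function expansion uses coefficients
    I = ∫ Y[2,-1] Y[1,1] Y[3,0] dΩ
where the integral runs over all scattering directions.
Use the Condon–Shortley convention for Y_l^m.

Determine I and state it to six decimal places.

0.143048

m-sum 0 ✓  L=6 even ✓  1≤3≤3 ✓
Π(2lᵢ+1) = 5×3×7 = 105
triangle coeff Δ(2,1,3) = 1/105
Σ_t [0,0]: t=0:+1/4 = 1/4
(3j)²=3/35 [(2 1 3; 0 0 0)], sign=-1
Σ_t [0,0]: t=0:+1/12 = 1/12
(3j)²=1/35 [(2 1 3; -1 1 0)], sign=-1
⇒ 4πI² = 9/35
I = (+1)√(9/35/(4π)) = 0.14304817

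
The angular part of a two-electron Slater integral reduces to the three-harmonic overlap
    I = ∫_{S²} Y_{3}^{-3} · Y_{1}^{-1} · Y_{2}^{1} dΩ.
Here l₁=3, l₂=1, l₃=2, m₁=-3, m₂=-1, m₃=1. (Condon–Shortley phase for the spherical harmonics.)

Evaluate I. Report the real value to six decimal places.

-3 − 1 + 1 = -3 ≠ 0: azimuthal integral kills it; I = 0

0.000000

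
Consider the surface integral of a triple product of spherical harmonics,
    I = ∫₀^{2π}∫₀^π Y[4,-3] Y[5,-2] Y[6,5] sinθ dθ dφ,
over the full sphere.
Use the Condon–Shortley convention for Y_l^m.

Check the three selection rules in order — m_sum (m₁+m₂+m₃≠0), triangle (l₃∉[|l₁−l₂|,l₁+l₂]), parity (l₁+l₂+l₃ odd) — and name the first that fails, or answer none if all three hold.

azimuthal sum: -3 − 2 + 5 = 0  ✓
1 ≤ 6 ≤ 9 (triangle on l)  ✓
L = 4 + 5 + 6 = 15 (odd)  ✗

parity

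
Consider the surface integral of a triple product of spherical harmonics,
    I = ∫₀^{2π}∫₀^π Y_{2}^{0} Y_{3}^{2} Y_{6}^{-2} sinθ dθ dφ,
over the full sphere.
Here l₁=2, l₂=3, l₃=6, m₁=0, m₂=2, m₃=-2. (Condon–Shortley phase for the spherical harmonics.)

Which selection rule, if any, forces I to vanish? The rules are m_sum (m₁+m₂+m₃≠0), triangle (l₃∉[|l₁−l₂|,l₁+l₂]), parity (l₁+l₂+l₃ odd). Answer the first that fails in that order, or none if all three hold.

triangle

m₁+m₂+m₃ = 0 + 2 − 2 = 0  ✓
triangle: |2−3|=1 ≤ l₃=6 ≤ 2+3=5  ✗
parity: l₁+l₂+l₃ = 11 is odd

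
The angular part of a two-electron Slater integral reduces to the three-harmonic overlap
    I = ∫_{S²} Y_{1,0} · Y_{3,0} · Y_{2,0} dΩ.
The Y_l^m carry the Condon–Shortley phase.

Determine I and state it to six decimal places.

Checks pass: Σm=0; 6 even; l₃=2∈[2,4].
(2·1+1)(2·3+1)(2·2+1) = 105
Δ: 2! 0! 4! / 7! → 1/105
sum: t=1:−1/4 = -1/4
3j²(1 3 2; 0 0 0) = Δ·Π!·Σ² = 3/35  (sign -1)
(m-triple is (0,0,0) — same symbol as above.)
combine: 4πI² = 105·3/35·3/35 = 27/35
take √, sign +1: I = 0.24776670

0.247767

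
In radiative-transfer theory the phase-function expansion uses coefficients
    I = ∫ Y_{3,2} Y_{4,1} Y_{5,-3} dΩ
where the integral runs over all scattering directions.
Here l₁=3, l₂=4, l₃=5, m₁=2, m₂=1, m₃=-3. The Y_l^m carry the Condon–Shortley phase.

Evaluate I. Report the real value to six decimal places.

Rules hold: Σm=0, L=12 even, 1≤5≤7.
N = 7·9·11 = 693
Δ = 2!·4!·6!/13! = 1/180180
Racah Σ t=0..2: t=0:+1/576 t=1:−1/144 t=2:+1/576 = -1/288
⇒ 3j(3 4 5; 0 0 0)² = 20/1001, sgn +1
Racah Σ t=0..1: t=0:+1/1440 t=1:−1/1152 = -1/5760
⇒ 3j(3 4 5; 2 1 -3)² = 1/858, sgn -1
4πI² = N·(3j₀)²·(3jₘ)² = 30/1859
I = -1·√(0.0161377/4π) = -0.03583571

-0.035836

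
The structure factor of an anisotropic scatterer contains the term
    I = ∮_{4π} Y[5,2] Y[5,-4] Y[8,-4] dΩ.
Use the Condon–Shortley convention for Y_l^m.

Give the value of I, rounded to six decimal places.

0.000000

2 − 4 − 4 = -6 ≠ 0: azimuthal integral kills it; I = 0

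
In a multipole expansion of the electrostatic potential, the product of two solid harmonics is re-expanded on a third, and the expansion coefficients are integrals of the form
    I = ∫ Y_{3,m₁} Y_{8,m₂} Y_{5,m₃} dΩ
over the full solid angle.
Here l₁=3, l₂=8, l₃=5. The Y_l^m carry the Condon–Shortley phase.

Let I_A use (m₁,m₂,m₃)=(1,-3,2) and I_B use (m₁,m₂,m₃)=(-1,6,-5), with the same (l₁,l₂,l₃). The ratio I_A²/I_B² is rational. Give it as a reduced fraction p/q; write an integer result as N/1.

300/91

Shared (l₁,l₂,l₃)=(3,8,5): N and (l;000)² cancel in I_A²/I_B².
A: Δ = 6!·0!·10!/17! = 1/136136; Racah Σ t=2..2: t=2:+1/1451520 = 1/1451520; ⇒ 3j(3 8 5; 1 -3 2)² = 75/3094, sgn -1
B: Δ = 6!·0!·10!/17! = 1/136136; Racah Σ t=4..4: t=4:+1/174182400 = 1/174182400; ⇒ 3j(3 8 5; -1 6 -5)² = 1/136, sgn +1
I_A²/I_B² = (75/3094)/(1/136) = 300/91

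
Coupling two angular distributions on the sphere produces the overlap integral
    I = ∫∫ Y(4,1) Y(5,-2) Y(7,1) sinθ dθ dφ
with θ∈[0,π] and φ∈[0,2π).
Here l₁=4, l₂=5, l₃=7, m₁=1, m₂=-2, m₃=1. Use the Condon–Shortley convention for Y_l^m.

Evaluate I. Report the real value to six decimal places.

0.070568

Rules hold: Σm=0, L=16 even, 1≤7≤9.
N = 9·11·15 = 1485
Δ = 2!·6!·8!/17! = 1/6126120
Racah Σ t=0..2: t=0:+1/69120 t=1:−1/20736 t=2:+1/69120 = -1/51840
⇒ 3j(4 5 7; 0 0 0)² = 280/21879, sgn +1
Racah Σ t=0..2: t=0:+1/51840 t=1:−1/69120 t=2:+1/1209600 = 41/7257600
⇒ 3j(4 5 7; 1 -2 1)² = 1681/510510, sgn +1
4πI² = N·(3j₀)²·(3jₘ)² = 33620/537251
I = +1·√(0.0625778/4π) = 0.07056759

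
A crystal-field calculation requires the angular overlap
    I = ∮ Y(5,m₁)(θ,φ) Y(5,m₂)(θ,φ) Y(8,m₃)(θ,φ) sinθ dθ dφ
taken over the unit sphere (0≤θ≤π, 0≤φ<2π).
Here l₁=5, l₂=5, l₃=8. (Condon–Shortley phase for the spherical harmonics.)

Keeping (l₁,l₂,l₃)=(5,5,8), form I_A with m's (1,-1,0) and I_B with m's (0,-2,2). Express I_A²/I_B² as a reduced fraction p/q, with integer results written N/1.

98/75

l's match ⇒ only the (l;m) 3-j factors differ between A and B.
A: triangle coeff Δ(5,5,8) = 1/37413090; Σ_t [0,2]: t=0:+1/663552 t=1:−1/518400 t=2:+1/4147200 = -1/5529600; (3j)²=98/230945 [(5 5 8; 1 -1 0)], sign=-1
B: triangle coeff Δ(5,5,8) = 1/37413090; Σ_t [0,2]: t=0:+1/1036800 t=1:−1/829440 t=2:+1/7257600 = -1/9676800; (3j)²=15/46189 [(5 5 8; 0 -2 2)], sign=-1
I_A²/I_B² = (98/230945)/(15/46189) = 98/75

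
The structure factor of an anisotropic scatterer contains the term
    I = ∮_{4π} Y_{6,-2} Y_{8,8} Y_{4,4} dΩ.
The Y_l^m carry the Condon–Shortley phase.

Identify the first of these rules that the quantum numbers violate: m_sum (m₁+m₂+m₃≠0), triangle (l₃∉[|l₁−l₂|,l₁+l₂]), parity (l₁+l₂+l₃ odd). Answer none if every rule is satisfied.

m_sum

Σmᵢ = 10  ✗
l₃∈[|l₁−l₂|,l₁+l₂]=[2,14], have l₃=4
Σlᵢ = 18 ⇒ even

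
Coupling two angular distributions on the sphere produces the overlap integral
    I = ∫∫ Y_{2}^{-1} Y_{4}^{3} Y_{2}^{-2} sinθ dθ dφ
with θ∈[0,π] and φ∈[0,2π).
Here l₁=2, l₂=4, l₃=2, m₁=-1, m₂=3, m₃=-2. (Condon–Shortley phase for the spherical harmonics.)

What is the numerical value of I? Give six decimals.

-0.238414

Checks pass: Σm=0; 8 even; l₃=2∈[2,6].
(2·2+1)(2·4+1)(2·2+1) = 225
Δ: 4! 0! 4! / 9! → 1/630
sum: t=2:+1/16 = 1/16
3j²(2 4 2; 0 0 0) = Δ·Π!·Σ² = 2/35  (sign +1)
sum: t=3:−1/144 = -1/144
3j²(2 4 2; -1 3 -2) = Δ·Π!·Σ² = 1/18  (sign -1)
combine: 4πI² = 225·2/35·1/18 = 5/7
take √, sign -1: I = -0.23841361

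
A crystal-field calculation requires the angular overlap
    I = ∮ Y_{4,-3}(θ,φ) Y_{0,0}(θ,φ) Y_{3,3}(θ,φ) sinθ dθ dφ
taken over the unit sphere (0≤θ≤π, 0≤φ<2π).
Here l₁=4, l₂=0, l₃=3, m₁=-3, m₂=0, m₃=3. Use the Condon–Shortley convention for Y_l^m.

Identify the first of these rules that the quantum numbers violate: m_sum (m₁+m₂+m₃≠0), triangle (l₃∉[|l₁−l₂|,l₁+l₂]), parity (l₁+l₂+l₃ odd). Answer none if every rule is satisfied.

triangle

azimuthal sum: -3 + 0 + 3 = 0  ✓
4 ≤ 3 ≤ 4 (triangle on l)  ✗
L = 4 + 0 + 3 = 7 (odd)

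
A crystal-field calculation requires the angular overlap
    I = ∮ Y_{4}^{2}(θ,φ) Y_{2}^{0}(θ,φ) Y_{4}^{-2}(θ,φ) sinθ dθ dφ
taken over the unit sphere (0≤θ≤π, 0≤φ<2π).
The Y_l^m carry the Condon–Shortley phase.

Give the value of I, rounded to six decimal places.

0.065536

m-sum 0 ✓  L=10 even ✓  2≤4≤6 ✓
Π(2lᵢ+1) = 9×5×9 = 405
triangle coeff Δ(4,2,4) = 1/13860
Σ_t [0,2]: t=0:+1/192 t=1:−1/36 t=2:+1/192 = -5/288
(3j)²=20/693 [(4 2 4; 0 0 0)], sign=-1
Σ_t [0,2]: t=0:+1/192 t=1:−1/120 t=2:+1/2880 = -1/360
(3j)²=16/3465 [(4 2 4; 2 0 -2)], sign=-1
⇒ 4πI² = 320/5929
I = (+1)√(320/5929/(4π)) = 0.06553591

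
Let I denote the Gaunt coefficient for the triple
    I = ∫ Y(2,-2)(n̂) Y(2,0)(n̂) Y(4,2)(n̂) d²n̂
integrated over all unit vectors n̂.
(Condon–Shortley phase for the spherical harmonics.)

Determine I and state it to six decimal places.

Rules hold: Σm=0, L=8 even, 0≤4≤4.
N = 5·5·9 = 225
Δ = 0!·4!·4!/9! = 1/630
Racah Σ t=0..0: t=0:+1/16 = 1/16
⇒ 3j(2 2 4; 0 0 0)² = 2/35, sgn +1
Racah Σ t=0..0: t=0:+1/96 = 1/96
⇒ 3j(2 2 4; -2 0 2)² = 1/42, sgn +1
4πI² = N·(3j₀)²·(3jₘ)² = 15/49
I = +1·√(0.306122/4π) = 0.15607835

0.156078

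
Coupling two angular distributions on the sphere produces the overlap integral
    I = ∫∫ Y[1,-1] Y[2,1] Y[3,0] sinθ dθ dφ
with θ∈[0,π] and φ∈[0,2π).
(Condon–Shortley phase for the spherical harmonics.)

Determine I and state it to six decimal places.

Rules hold: Σm=0, L=6 even, 1≤3≤3.
N = 3·5·7 = 105
Δ = 0!·2!·4!/7! = 1/105
Racah Σ t=0..0: t=0:+1/4 = 1/4
⇒ 3j(1 2 3; 0 0 0)² = 3/35, sgn -1
Racah Σ t=0..0: t=0:+1/12 = 1/12
⇒ 3j(1 2 3; -1 1 0)² = 1/35, sgn -1
4πI² = N·(3j₀)²·(3jₘ)² = 9/35
I = +1·√(0.257143/4π) = 0.14304817

0.143048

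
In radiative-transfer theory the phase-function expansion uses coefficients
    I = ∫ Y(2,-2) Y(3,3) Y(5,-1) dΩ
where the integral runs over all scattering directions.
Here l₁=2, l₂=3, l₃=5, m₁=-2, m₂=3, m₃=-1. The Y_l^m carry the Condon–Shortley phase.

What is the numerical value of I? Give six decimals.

m-sum 0 ✓  L=10 even ✓  1≤5≤5 ✓
Π(2lᵢ+1) = 5×7×11 = 385
triangle coeff Δ(2,3,5) = 1/2310
Σ_t [0,0]: t=0:+1/144 = 1/144
(3j)²=10/231 [(2 3 5; 0 0 0)], sign=-1
Σ_t [0,0]: t=0:+1/17280 = 1/17280
(3j)²=1/2310 [(2 3 5; -2 3 -1)], sign=+1
⇒ 4πI² = 5/693
I = (-1)√(5/693/(4π)) = -0.02396147

-0.023961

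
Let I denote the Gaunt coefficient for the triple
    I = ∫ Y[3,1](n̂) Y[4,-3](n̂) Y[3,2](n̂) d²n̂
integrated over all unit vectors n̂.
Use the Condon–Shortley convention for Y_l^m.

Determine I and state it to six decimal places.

m-sum 0 ✓  L=10 even ✓  1≤3≤7 ✓
Π(2lᵢ+1) = 7×9×7 = 441
triangle coeff Δ(3,4,3) = 1/34650
Σ_t [1,3]: t=1:−1/72 t=2:+1/16 t=3:−1/72 = 5/144
(3j)²=2/77 [(3 4 3; 0 0 0)], sign=-1
Σ_t [0,1]: t=0:+1/288 t=1:−1/144 = -1/288
(3j)²=1/99 [(3 4 3; 1 -3 2)], sign=+1
⇒ 4πI² = 14/121
I = (-1)√(14/121/(4π)) = -0.09595473

-0.095955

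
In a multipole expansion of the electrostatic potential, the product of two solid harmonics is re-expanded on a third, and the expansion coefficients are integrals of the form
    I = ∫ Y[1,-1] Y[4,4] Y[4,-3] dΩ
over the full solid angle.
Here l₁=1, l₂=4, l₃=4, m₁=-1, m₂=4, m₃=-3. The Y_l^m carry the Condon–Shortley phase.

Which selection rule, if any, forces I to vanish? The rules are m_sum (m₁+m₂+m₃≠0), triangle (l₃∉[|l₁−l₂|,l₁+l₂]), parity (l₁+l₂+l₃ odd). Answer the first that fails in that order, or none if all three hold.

m₁+m₂+m₃ = -1 + 4 − 3 = 0  ✓
triangle: |1−4|=3 ≤ l₃=4 ≤ 1+4=5  ✓
parity: l₁+l₂+l₃ = 9 is odd  ✗

parity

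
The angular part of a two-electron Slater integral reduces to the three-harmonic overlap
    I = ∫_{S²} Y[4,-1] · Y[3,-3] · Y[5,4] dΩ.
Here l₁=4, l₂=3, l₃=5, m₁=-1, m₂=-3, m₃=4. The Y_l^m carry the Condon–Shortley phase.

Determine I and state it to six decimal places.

Rules hold: Σm=0, L=12 even, 1≤5≤7.
N = 9·7·11 = 693
Δ = 2!·6!·4!/13! = 1/180180
Racah Σ t=0..2: t=0:+1/576 t=1:−1/144 t=2:+1/576 = -1/288
⇒ 3j(4 3 5; 0 0 0)² = 20/1001, sgn +1
Racah Σ t=0..0: t=0:+1/5760 = 1/5760
⇒ 3j(4 3 5; -1 -3 4)² = 9/286, sgn -1
4πI² = N·(3j₀)²·(3jₘ)² = 810/1859
I = -1·√(0.435718/4π) = -0.18620781

-0.186208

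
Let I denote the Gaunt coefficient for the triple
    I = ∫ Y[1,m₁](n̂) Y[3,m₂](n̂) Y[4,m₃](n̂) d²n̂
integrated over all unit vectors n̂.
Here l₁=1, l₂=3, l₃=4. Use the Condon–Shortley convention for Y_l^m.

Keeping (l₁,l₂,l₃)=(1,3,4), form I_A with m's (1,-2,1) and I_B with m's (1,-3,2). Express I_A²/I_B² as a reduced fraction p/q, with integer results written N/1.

3/1

l's match ⇒ only the (l;m) 3-j factors differ between A and B.
A: triangle coeff Δ(1,3,4) = 1/252; Σ_t [0,0]: t=0:+1/240 = 1/240; (3j)²=1/84 [(1 3 4; 1 -2 1)], sign=-1
B: triangle coeff Δ(1,3,4) = 1/252; Σ_t [0,0]: t=0:+1/1440 = 1/1440; (3j)²=1/252 [(1 3 4; 1 -3 2)], sign=+1
I_A²/I_B² = (1/84)/(1/252) = 3/1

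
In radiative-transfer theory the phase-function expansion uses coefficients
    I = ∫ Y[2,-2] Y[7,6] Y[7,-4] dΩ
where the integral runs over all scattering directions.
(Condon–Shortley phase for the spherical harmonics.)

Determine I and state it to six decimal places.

m-sum 0 ✓  L=16 even ✓  5≤7≤9 ✓
Π(2lᵢ+1) = 5×15×15 = 1125
triangle coeff Δ(2,7,7) = 1/185640
Σ_t [0,2]: t=0:+1/2419200 t=1:−1/518400 t=2:+1/2419200 = -1/907200
(3j)²=56/3315 [(2 7 7; 0 0 0)], sign=+1
Σ_t [2,2]: t=2:+1/159667200 = 1/159667200
(3j)²=9/1190 [(2 7 7; -2 6 -4)], sign=-1
⇒ 4πI² = 540/3757
I = (-1)√(540/3757/(4π)) = -0.10694768

-0.106948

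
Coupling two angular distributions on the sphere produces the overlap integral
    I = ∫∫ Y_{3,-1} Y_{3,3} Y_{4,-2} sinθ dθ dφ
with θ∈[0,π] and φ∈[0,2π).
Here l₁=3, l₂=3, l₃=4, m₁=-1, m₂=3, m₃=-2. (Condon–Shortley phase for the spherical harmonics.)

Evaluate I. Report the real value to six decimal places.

Checks pass: Σm=0; 10 even; l₃=4∈[0,6].
(2·3+1)(2·3+1)(2·4+1) = 441
Δ: 2! 4! 4! / 11! → 1/34650
sum: t=0:+1/72 t=1:−1/16 t=2:+1/72 = -5/144
3j²(3 3 4; 0 0 0) = Δ·Π!·Σ² = 2/77  (sign -1)
sum: t=2:+1/192 = 1/192
3j²(3 3 4; -1 3 -2) = Δ·Π!·Σ² = 3/77  (sign +1)
combine: 4πI² = 441·2/77·3/77 = 54/121
take √, sign -1: I = -0.18845135

-0.188451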